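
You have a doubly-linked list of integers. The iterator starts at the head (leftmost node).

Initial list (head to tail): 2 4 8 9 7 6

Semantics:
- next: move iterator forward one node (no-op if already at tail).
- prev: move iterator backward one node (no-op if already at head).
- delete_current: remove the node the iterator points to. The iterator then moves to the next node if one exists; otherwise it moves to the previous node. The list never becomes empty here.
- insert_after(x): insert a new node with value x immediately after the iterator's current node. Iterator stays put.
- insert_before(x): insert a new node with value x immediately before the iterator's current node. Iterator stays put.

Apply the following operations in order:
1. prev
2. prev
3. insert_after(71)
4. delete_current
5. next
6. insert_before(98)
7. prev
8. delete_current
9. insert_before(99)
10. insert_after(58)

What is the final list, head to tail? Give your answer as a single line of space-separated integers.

After 1 (prev): list=[2, 4, 8, 9, 7, 6] cursor@2
After 2 (prev): list=[2, 4, 8, 9, 7, 6] cursor@2
After 3 (insert_after(71)): list=[2, 71, 4, 8, 9, 7, 6] cursor@2
After 4 (delete_current): list=[71, 4, 8, 9, 7, 6] cursor@71
After 5 (next): list=[71, 4, 8, 9, 7, 6] cursor@4
After 6 (insert_before(98)): list=[71, 98, 4, 8, 9, 7, 6] cursor@4
After 7 (prev): list=[71, 98, 4, 8, 9, 7, 6] cursor@98
After 8 (delete_current): list=[71, 4, 8, 9, 7, 6] cursor@4
After 9 (insert_before(99)): list=[71, 99, 4, 8, 9, 7, 6] cursor@4
After 10 (insert_after(58)): list=[71, 99, 4, 58, 8, 9, 7, 6] cursor@4

Answer: 71 99 4 58 8 9 7 6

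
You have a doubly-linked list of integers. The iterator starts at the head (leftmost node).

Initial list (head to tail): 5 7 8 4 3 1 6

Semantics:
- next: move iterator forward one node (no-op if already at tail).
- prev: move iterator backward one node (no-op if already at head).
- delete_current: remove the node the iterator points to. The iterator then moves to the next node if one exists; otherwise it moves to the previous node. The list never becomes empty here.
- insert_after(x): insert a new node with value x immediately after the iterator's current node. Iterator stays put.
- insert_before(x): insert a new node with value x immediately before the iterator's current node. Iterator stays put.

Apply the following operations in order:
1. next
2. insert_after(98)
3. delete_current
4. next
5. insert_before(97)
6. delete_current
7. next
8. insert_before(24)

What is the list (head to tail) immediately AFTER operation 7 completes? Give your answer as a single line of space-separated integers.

Answer: 5 98 97 4 3 1 6

Derivation:
After 1 (next): list=[5, 7, 8, 4, 3, 1, 6] cursor@7
After 2 (insert_after(98)): list=[5, 7, 98, 8, 4, 3, 1, 6] cursor@7
After 3 (delete_current): list=[5, 98, 8, 4, 3, 1, 6] cursor@98
After 4 (next): list=[5, 98, 8, 4, 3, 1, 6] cursor@8
After 5 (insert_before(97)): list=[5, 98, 97, 8, 4, 3, 1, 6] cursor@8
After 6 (delete_current): list=[5, 98, 97, 4, 3, 1, 6] cursor@4
After 7 (next): list=[5, 98, 97, 4, 3, 1, 6] cursor@3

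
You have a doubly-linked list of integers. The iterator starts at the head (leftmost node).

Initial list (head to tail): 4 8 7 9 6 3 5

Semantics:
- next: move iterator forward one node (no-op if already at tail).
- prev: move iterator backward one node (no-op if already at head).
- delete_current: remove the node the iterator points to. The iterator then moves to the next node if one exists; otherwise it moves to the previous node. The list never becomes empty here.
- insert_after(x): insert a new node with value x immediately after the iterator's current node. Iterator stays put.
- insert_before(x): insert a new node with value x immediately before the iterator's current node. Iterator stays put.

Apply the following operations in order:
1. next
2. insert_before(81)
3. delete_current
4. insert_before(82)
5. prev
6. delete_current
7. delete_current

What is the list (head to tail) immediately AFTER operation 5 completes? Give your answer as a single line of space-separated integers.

After 1 (next): list=[4, 8, 7, 9, 6, 3, 5] cursor@8
After 2 (insert_before(81)): list=[4, 81, 8, 7, 9, 6, 3, 5] cursor@8
After 3 (delete_current): list=[4, 81, 7, 9, 6, 3, 5] cursor@7
After 4 (insert_before(82)): list=[4, 81, 82, 7, 9, 6, 3, 5] cursor@7
After 5 (prev): list=[4, 81, 82, 7, 9, 6, 3, 5] cursor@82

Answer: 4 81 82 7 9 6 3 5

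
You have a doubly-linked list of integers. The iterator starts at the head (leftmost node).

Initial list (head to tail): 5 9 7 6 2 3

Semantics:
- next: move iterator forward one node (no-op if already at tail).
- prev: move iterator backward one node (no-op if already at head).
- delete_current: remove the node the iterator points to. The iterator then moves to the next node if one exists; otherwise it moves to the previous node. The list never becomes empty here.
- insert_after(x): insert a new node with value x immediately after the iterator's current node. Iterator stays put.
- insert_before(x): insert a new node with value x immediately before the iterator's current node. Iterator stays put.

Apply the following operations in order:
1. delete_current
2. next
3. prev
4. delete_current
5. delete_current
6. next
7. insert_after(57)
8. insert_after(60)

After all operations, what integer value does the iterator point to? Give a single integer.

Answer: 2

Derivation:
After 1 (delete_current): list=[9, 7, 6, 2, 3] cursor@9
After 2 (next): list=[9, 7, 6, 2, 3] cursor@7
After 3 (prev): list=[9, 7, 6, 2, 3] cursor@9
After 4 (delete_current): list=[7, 6, 2, 3] cursor@7
After 5 (delete_current): list=[6, 2, 3] cursor@6
After 6 (next): list=[6, 2, 3] cursor@2
After 7 (insert_after(57)): list=[6, 2, 57, 3] cursor@2
After 8 (insert_after(60)): list=[6, 2, 60, 57, 3] cursor@2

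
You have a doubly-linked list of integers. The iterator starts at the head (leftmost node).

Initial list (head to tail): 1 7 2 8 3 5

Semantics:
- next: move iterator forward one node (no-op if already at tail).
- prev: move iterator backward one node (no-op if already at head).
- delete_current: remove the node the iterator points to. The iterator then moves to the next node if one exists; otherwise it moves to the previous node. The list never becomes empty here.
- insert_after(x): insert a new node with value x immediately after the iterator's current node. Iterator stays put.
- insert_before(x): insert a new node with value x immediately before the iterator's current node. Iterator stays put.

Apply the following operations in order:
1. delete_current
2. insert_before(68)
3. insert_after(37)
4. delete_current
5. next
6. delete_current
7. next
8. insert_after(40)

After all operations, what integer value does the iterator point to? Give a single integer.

Answer: 3

Derivation:
After 1 (delete_current): list=[7, 2, 8, 3, 5] cursor@7
After 2 (insert_before(68)): list=[68, 7, 2, 8, 3, 5] cursor@7
After 3 (insert_after(37)): list=[68, 7, 37, 2, 8, 3, 5] cursor@7
After 4 (delete_current): list=[68, 37, 2, 8, 3, 5] cursor@37
After 5 (next): list=[68, 37, 2, 8, 3, 5] cursor@2
After 6 (delete_current): list=[68, 37, 8, 3, 5] cursor@8
After 7 (next): list=[68, 37, 8, 3, 5] cursor@3
After 8 (insert_after(40)): list=[68, 37, 8, 3, 40, 5] cursor@3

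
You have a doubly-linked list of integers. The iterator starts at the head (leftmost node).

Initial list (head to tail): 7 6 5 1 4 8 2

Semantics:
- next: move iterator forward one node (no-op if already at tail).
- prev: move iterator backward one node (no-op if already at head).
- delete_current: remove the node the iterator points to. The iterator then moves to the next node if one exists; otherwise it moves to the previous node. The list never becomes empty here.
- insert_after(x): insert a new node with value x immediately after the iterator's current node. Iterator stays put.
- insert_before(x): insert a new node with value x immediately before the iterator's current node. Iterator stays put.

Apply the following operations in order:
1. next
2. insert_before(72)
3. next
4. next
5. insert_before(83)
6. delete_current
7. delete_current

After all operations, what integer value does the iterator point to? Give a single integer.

After 1 (next): list=[7, 6, 5, 1, 4, 8, 2] cursor@6
After 2 (insert_before(72)): list=[7, 72, 6, 5, 1, 4, 8, 2] cursor@6
After 3 (next): list=[7, 72, 6, 5, 1, 4, 8, 2] cursor@5
After 4 (next): list=[7, 72, 6, 5, 1, 4, 8, 2] cursor@1
After 5 (insert_before(83)): list=[7, 72, 6, 5, 83, 1, 4, 8, 2] cursor@1
After 6 (delete_current): list=[7, 72, 6, 5, 83, 4, 8, 2] cursor@4
After 7 (delete_current): list=[7, 72, 6, 5, 83, 8, 2] cursor@8

Answer: 8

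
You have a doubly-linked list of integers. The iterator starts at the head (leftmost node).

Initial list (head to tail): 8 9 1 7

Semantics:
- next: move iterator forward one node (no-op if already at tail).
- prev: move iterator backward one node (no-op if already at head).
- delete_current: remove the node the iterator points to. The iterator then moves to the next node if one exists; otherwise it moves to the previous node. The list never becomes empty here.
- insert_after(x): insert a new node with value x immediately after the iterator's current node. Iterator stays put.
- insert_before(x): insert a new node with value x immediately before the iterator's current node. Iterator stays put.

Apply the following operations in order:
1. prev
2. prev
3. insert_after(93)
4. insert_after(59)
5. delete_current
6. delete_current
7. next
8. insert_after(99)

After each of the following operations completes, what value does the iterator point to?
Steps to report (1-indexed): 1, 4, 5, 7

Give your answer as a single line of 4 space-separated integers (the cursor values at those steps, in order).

After 1 (prev): list=[8, 9, 1, 7] cursor@8
After 2 (prev): list=[8, 9, 1, 7] cursor@8
After 3 (insert_after(93)): list=[8, 93, 9, 1, 7] cursor@8
After 4 (insert_after(59)): list=[8, 59, 93, 9, 1, 7] cursor@8
After 5 (delete_current): list=[59, 93, 9, 1, 7] cursor@59
After 6 (delete_current): list=[93, 9, 1, 7] cursor@93
After 7 (next): list=[93, 9, 1, 7] cursor@9
After 8 (insert_after(99)): list=[93, 9, 99, 1, 7] cursor@9

Answer: 8 8 59 9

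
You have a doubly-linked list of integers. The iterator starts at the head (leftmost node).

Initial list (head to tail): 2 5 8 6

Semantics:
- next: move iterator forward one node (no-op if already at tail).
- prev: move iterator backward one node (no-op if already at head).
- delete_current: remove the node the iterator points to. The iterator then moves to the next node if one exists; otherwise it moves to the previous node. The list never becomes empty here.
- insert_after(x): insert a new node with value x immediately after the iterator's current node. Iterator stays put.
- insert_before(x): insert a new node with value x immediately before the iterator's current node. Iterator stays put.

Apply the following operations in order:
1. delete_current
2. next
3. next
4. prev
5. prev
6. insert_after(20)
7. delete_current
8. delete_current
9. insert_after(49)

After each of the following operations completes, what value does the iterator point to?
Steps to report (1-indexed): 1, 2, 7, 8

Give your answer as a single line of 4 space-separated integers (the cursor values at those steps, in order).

Answer: 5 8 20 8

Derivation:
After 1 (delete_current): list=[5, 8, 6] cursor@5
After 2 (next): list=[5, 8, 6] cursor@8
After 3 (next): list=[5, 8, 6] cursor@6
After 4 (prev): list=[5, 8, 6] cursor@8
After 5 (prev): list=[5, 8, 6] cursor@5
After 6 (insert_after(20)): list=[5, 20, 8, 6] cursor@5
After 7 (delete_current): list=[20, 8, 6] cursor@20
After 8 (delete_current): list=[8, 6] cursor@8
After 9 (insert_after(49)): list=[8, 49, 6] cursor@8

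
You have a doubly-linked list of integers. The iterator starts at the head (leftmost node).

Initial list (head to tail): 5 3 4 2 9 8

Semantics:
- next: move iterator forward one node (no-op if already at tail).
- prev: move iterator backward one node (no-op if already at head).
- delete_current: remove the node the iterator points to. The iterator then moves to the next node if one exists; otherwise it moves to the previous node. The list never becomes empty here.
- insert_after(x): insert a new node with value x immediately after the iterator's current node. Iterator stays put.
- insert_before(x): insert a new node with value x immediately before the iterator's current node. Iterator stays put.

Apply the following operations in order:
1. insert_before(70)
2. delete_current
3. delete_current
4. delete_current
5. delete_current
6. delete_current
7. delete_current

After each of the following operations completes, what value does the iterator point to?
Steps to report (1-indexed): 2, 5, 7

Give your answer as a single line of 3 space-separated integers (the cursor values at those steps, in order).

Answer: 3 9 70

Derivation:
After 1 (insert_before(70)): list=[70, 5, 3, 4, 2, 9, 8] cursor@5
After 2 (delete_current): list=[70, 3, 4, 2, 9, 8] cursor@3
After 3 (delete_current): list=[70, 4, 2, 9, 8] cursor@4
After 4 (delete_current): list=[70, 2, 9, 8] cursor@2
After 5 (delete_current): list=[70, 9, 8] cursor@9
After 6 (delete_current): list=[70, 8] cursor@8
After 7 (delete_current): list=[70] cursor@70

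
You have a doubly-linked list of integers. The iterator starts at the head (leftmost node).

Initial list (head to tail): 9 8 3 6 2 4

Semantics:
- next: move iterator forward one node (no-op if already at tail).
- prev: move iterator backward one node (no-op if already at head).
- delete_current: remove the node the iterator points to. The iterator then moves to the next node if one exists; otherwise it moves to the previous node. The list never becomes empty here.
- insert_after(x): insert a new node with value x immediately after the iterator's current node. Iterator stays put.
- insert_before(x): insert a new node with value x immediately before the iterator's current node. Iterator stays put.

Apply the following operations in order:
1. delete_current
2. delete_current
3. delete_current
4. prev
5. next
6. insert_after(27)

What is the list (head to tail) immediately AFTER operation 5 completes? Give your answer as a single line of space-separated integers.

After 1 (delete_current): list=[8, 3, 6, 2, 4] cursor@8
After 2 (delete_current): list=[3, 6, 2, 4] cursor@3
After 3 (delete_current): list=[6, 2, 4] cursor@6
After 4 (prev): list=[6, 2, 4] cursor@6
After 5 (next): list=[6, 2, 4] cursor@2

Answer: 6 2 4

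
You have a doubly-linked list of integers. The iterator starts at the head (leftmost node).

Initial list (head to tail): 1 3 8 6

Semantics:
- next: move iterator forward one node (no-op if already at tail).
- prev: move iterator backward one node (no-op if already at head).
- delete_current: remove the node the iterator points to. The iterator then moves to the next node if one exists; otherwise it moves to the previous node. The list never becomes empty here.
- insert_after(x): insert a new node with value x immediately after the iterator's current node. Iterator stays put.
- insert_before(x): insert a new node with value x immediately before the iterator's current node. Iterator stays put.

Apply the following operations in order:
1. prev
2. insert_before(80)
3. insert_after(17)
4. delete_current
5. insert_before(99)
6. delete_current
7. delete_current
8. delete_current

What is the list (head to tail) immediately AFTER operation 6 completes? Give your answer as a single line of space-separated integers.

After 1 (prev): list=[1, 3, 8, 6] cursor@1
After 2 (insert_before(80)): list=[80, 1, 3, 8, 6] cursor@1
After 3 (insert_after(17)): list=[80, 1, 17, 3, 8, 6] cursor@1
After 4 (delete_current): list=[80, 17, 3, 8, 6] cursor@17
After 5 (insert_before(99)): list=[80, 99, 17, 3, 8, 6] cursor@17
After 6 (delete_current): list=[80, 99, 3, 8, 6] cursor@3

Answer: 80 99 3 8 6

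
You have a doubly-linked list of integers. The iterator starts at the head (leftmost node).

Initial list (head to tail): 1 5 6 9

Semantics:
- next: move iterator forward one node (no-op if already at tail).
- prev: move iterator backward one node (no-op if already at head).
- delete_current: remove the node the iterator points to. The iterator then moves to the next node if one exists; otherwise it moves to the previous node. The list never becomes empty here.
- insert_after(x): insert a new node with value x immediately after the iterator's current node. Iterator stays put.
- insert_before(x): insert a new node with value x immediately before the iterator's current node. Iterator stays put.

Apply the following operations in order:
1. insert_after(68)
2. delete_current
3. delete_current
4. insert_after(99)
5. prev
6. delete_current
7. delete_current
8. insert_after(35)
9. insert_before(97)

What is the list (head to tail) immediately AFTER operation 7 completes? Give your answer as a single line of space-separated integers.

Answer: 6 9

Derivation:
After 1 (insert_after(68)): list=[1, 68, 5, 6, 9] cursor@1
After 2 (delete_current): list=[68, 5, 6, 9] cursor@68
After 3 (delete_current): list=[5, 6, 9] cursor@5
After 4 (insert_after(99)): list=[5, 99, 6, 9] cursor@5
After 5 (prev): list=[5, 99, 6, 9] cursor@5
After 6 (delete_current): list=[99, 6, 9] cursor@99
After 7 (delete_current): list=[6, 9] cursor@6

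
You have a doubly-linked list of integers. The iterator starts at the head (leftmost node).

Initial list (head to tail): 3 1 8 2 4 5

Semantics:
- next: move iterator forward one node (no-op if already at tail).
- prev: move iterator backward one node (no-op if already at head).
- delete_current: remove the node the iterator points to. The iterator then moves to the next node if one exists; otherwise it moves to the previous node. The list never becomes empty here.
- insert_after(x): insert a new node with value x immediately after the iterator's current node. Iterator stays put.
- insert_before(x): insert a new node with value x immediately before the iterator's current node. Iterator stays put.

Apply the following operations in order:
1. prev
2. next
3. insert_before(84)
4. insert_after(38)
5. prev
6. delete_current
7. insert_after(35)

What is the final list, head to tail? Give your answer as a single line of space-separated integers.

Answer: 3 1 35 38 8 2 4 5

Derivation:
After 1 (prev): list=[3, 1, 8, 2, 4, 5] cursor@3
After 2 (next): list=[3, 1, 8, 2, 4, 5] cursor@1
After 3 (insert_before(84)): list=[3, 84, 1, 8, 2, 4, 5] cursor@1
After 4 (insert_after(38)): list=[3, 84, 1, 38, 8, 2, 4, 5] cursor@1
After 5 (prev): list=[3, 84, 1, 38, 8, 2, 4, 5] cursor@84
After 6 (delete_current): list=[3, 1, 38, 8, 2, 4, 5] cursor@1
After 7 (insert_after(35)): list=[3, 1, 35, 38, 8, 2, 4, 5] cursor@1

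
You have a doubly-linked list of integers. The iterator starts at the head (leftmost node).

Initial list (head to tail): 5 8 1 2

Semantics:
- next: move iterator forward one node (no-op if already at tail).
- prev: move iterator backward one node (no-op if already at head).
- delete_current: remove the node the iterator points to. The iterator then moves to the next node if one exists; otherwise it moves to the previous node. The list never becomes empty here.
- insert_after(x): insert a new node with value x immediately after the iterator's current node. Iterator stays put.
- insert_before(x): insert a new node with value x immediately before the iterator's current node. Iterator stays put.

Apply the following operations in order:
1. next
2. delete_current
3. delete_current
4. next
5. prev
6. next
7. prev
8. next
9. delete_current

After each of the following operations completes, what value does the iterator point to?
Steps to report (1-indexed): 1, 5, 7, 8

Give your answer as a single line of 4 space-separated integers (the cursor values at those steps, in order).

After 1 (next): list=[5, 8, 1, 2] cursor@8
After 2 (delete_current): list=[5, 1, 2] cursor@1
After 3 (delete_current): list=[5, 2] cursor@2
After 4 (next): list=[5, 2] cursor@2
After 5 (prev): list=[5, 2] cursor@5
After 6 (next): list=[5, 2] cursor@2
After 7 (prev): list=[5, 2] cursor@5
After 8 (next): list=[5, 2] cursor@2
After 9 (delete_current): list=[5] cursor@5

Answer: 8 5 5 2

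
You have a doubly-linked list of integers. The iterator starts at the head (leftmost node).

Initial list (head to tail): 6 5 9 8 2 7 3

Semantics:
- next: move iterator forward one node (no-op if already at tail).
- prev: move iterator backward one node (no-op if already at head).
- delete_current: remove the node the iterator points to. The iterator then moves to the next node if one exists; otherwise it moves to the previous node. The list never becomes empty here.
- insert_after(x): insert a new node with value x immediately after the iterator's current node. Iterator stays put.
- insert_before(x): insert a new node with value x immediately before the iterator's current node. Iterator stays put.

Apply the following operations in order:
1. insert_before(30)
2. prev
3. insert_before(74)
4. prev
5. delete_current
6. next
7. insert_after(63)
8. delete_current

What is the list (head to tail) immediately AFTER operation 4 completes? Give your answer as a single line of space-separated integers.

Answer: 74 30 6 5 9 8 2 7 3

Derivation:
After 1 (insert_before(30)): list=[30, 6, 5, 9, 8, 2, 7, 3] cursor@6
After 2 (prev): list=[30, 6, 5, 9, 8, 2, 7, 3] cursor@30
After 3 (insert_before(74)): list=[74, 30, 6, 5, 9, 8, 2, 7, 3] cursor@30
After 4 (prev): list=[74, 30, 6, 5, 9, 8, 2, 7, 3] cursor@74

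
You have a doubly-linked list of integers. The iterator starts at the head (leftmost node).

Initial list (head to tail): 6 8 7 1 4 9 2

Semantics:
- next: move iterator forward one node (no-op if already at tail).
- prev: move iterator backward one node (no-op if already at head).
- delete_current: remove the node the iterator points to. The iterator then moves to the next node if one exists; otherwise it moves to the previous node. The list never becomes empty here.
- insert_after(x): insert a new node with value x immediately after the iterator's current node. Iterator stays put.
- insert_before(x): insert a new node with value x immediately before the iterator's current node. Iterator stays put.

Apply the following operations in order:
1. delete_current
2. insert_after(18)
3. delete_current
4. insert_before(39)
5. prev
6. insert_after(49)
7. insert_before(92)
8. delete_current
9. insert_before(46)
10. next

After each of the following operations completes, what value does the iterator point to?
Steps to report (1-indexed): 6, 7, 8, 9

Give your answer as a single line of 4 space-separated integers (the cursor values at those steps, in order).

Answer: 39 39 49 49

Derivation:
After 1 (delete_current): list=[8, 7, 1, 4, 9, 2] cursor@8
After 2 (insert_after(18)): list=[8, 18, 7, 1, 4, 9, 2] cursor@8
After 3 (delete_current): list=[18, 7, 1, 4, 9, 2] cursor@18
After 4 (insert_before(39)): list=[39, 18, 7, 1, 4, 9, 2] cursor@18
After 5 (prev): list=[39, 18, 7, 1, 4, 9, 2] cursor@39
After 6 (insert_after(49)): list=[39, 49, 18, 7, 1, 4, 9, 2] cursor@39
After 7 (insert_before(92)): list=[92, 39, 49, 18, 7, 1, 4, 9, 2] cursor@39
After 8 (delete_current): list=[92, 49, 18, 7, 1, 4, 9, 2] cursor@49
After 9 (insert_before(46)): list=[92, 46, 49, 18, 7, 1, 4, 9, 2] cursor@49
After 10 (next): list=[92, 46, 49, 18, 7, 1, 4, 9, 2] cursor@18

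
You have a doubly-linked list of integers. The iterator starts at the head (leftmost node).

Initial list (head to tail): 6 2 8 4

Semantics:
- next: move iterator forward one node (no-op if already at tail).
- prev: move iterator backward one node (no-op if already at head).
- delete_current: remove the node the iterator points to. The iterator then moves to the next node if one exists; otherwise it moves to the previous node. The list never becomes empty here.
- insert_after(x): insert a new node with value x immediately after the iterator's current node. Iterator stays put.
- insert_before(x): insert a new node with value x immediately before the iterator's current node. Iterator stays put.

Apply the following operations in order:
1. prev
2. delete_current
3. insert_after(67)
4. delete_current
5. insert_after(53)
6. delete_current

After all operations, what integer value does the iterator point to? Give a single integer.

After 1 (prev): list=[6, 2, 8, 4] cursor@6
After 2 (delete_current): list=[2, 8, 4] cursor@2
After 3 (insert_after(67)): list=[2, 67, 8, 4] cursor@2
After 4 (delete_current): list=[67, 8, 4] cursor@67
After 5 (insert_after(53)): list=[67, 53, 8, 4] cursor@67
After 6 (delete_current): list=[53, 8, 4] cursor@53

Answer: 53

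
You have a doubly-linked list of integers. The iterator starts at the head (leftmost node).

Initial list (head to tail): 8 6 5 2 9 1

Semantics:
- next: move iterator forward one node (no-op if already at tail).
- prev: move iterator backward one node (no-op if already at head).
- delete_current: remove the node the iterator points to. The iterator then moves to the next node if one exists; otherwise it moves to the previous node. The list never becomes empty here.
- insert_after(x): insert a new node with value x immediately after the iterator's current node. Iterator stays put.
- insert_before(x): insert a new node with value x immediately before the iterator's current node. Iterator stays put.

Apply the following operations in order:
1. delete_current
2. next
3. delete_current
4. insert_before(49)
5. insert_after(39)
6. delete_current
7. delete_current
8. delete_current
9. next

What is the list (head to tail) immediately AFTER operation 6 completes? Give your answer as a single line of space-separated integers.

Answer: 6 49 39 9 1

Derivation:
After 1 (delete_current): list=[6, 5, 2, 9, 1] cursor@6
After 2 (next): list=[6, 5, 2, 9, 1] cursor@5
After 3 (delete_current): list=[6, 2, 9, 1] cursor@2
After 4 (insert_before(49)): list=[6, 49, 2, 9, 1] cursor@2
After 5 (insert_after(39)): list=[6, 49, 2, 39, 9, 1] cursor@2
After 6 (delete_current): list=[6, 49, 39, 9, 1] cursor@39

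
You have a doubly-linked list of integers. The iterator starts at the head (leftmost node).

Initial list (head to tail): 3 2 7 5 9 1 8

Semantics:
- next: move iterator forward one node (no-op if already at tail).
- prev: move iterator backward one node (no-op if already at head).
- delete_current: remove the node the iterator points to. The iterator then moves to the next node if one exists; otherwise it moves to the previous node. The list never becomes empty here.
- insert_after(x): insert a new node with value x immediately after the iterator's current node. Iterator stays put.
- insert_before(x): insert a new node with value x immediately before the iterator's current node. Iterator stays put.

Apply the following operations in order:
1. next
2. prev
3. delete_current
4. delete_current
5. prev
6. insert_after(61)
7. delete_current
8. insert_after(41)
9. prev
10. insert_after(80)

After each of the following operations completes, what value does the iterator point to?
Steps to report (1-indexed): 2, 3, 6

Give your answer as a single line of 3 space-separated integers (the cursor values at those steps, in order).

After 1 (next): list=[3, 2, 7, 5, 9, 1, 8] cursor@2
After 2 (prev): list=[3, 2, 7, 5, 9, 1, 8] cursor@3
After 3 (delete_current): list=[2, 7, 5, 9, 1, 8] cursor@2
After 4 (delete_current): list=[7, 5, 9, 1, 8] cursor@7
After 5 (prev): list=[7, 5, 9, 1, 8] cursor@7
After 6 (insert_after(61)): list=[7, 61, 5, 9, 1, 8] cursor@7
After 7 (delete_current): list=[61, 5, 9, 1, 8] cursor@61
After 8 (insert_after(41)): list=[61, 41, 5, 9, 1, 8] cursor@61
After 9 (prev): list=[61, 41, 5, 9, 1, 8] cursor@61
After 10 (insert_after(80)): list=[61, 80, 41, 5, 9, 1, 8] cursor@61

Answer: 3 2 7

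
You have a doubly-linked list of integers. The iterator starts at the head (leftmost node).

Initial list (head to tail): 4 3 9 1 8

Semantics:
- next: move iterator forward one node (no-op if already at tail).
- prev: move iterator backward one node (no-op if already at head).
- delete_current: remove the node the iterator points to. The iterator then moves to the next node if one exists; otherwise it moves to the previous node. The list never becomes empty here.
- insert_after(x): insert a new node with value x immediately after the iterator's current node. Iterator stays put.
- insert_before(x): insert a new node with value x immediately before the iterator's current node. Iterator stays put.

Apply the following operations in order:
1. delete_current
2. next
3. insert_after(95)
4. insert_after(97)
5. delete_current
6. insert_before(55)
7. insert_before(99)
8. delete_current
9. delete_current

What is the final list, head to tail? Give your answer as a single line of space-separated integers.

After 1 (delete_current): list=[3, 9, 1, 8] cursor@3
After 2 (next): list=[3, 9, 1, 8] cursor@9
After 3 (insert_after(95)): list=[3, 9, 95, 1, 8] cursor@9
After 4 (insert_after(97)): list=[3, 9, 97, 95, 1, 8] cursor@9
After 5 (delete_current): list=[3, 97, 95, 1, 8] cursor@97
After 6 (insert_before(55)): list=[3, 55, 97, 95, 1, 8] cursor@97
After 7 (insert_before(99)): list=[3, 55, 99, 97, 95, 1, 8] cursor@97
After 8 (delete_current): list=[3, 55, 99, 95, 1, 8] cursor@95
After 9 (delete_current): list=[3, 55, 99, 1, 8] cursor@1

Answer: 3 55 99 1 8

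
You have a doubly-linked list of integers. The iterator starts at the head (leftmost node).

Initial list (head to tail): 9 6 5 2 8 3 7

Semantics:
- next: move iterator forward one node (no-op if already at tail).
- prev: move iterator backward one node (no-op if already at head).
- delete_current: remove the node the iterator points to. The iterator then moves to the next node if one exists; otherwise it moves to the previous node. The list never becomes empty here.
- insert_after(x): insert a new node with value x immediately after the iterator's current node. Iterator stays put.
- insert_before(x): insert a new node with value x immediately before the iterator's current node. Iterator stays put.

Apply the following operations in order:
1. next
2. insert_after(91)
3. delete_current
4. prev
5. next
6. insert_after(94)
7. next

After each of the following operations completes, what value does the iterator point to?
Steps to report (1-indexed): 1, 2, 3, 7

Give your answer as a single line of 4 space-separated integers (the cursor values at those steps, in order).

After 1 (next): list=[9, 6, 5, 2, 8, 3, 7] cursor@6
After 2 (insert_after(91)): list=[9, 6, 91, 5, 2, 8, 3, 7] cursor@6
After 3 (delete_current): list=[9, 91, 5, 2, 8, 3, 7] cursor@91
After 4 (prev): list=[9, 91, 5, 2, 8, 3, 7] cursor@9
After 5 (next): list=[9, 91, 5, 2, 8, 3, 7] cursor@91
After 6 (insert_after(94)): list=[9, 91, 94, 5, 2, 8, 3, 7] cursor@91
After 7 (next): list=[9, 91, 94, 5, 2, 8, 3, 7] cursor@94

Answer: 6 6 91 94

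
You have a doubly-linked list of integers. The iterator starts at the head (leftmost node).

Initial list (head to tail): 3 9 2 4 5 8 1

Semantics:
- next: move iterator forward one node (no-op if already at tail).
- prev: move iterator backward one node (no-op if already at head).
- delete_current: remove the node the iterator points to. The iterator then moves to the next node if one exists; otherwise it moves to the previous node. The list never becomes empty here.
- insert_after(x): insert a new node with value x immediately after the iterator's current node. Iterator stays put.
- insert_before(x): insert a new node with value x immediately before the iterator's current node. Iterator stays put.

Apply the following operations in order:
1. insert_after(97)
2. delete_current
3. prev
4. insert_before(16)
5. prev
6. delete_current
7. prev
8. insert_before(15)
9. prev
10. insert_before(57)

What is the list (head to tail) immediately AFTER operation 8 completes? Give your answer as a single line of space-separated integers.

Answer: 15 97 9 2 4 5 8 1

Derivation:
After 1 (insert_after(97)): list=[3, 97, 9, 2, 4, 5, 8, 1] cursor@3
After 2 (delete_current): list=[97, 9, 2, 4, 5, 8, 1] cursor@97
After 3 (prev): list=[97, 9, 2, 4, 5, 8, 1] cursor@97
After 4 (insert_before(16)): list=[16, 97, 9, 2, 4, 5, 8, 1] cursor@97
After 5 (prev): list=[16, 97, 9, 2, 4, 5, 8, 1] cursor@16
After 6 (delete_current): list=[97, 9, 2, 4, 5, 8, 1] cursor@97
After 7 (prev): list=[97, 9, 2, 4, 5, 8, 1] cursor@97
After 8 (insert_before(15)): list=[15, 97, 9, 2, 4, 5, 8, 1] cursor@97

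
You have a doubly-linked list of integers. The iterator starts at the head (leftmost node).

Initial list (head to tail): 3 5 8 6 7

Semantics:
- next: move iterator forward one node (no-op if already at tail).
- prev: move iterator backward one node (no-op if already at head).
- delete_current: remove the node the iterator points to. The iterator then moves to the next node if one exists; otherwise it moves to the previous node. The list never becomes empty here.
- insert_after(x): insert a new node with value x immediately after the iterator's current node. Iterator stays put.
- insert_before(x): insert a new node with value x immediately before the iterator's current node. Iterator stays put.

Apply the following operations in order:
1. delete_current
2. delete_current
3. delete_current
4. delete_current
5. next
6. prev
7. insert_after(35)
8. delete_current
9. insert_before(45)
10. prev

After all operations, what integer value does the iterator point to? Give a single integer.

After 1 (delete_current): list=[5, 8, 6, 7] cursor@5
After 2 (delete_current): list=[8, 6, 7] cursor@8
After 3 (delete_current): list=[6, 7] cursor@6
After 4 (delete_current): list=[7] cursor@7
After 5 (next): list=[7] cursor@7
After 6 (prev): list=[7] cursor@7
After 7 (insert_after(35)): list=[7, 35] cursor@7
After 8 (delete_current): list=[35] cursor@35
After 9 (insert_before(45)): list=[45, 35] cursor@35
After 10 (prev): list=[45, 35] cursor@45

Answer: 45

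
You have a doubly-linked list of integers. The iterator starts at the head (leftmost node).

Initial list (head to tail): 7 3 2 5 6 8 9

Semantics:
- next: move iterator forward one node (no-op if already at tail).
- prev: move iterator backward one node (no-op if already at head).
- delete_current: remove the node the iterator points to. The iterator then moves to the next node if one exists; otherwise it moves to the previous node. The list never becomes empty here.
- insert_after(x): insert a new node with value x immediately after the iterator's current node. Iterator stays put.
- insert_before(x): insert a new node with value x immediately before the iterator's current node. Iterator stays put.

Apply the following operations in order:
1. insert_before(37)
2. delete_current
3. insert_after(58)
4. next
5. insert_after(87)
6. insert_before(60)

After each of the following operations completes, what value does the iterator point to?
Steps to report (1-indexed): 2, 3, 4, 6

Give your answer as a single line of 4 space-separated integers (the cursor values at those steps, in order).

Answer: 3 3 58 58

Derivation:
After 1 (insert_before(37)): list=[37, 7, 3, 2, 5, 6, 8, 9] cursor@7
After 2 (delete_current): list=[37, 3, 2, 5, 6, 8, 9] cursor@3
After 3 (insert_after(58)): list=[37, 3, 58, 2, 5, 6, 8, 9] cursor@3
After 4 (next): list=[37, 3, 58, 2, 5, 6, 8, 9] cursor@58
After 5 (insert_after(87)): list=[37, 3, 58, 87, 2, 5, 6, 8, 9] cursor@58
After 6 (insert_before(60)): list=[37, 3, 60, 58, 87, 2, 5, 6, 8, 9] cursor@58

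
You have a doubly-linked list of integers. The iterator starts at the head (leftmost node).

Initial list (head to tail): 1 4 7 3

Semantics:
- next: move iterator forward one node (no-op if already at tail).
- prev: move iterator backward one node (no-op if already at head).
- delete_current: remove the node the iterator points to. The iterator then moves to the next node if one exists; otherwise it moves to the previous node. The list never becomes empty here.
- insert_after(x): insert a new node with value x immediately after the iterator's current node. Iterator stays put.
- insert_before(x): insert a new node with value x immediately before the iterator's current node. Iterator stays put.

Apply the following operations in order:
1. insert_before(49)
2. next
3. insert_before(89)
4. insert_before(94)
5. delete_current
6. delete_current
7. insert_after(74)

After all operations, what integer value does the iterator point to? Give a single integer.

Answer: 3

Derivation:
After 1 (insert_before(49)): list=[49, 1, 4, 7, 3] cursor@1
After 2 (next): list=[49, 1, 4, 7, 3] cursor@4
After 3 (insert_before(89)): list=[49, 1, 89, 4, 7, 3] cursor@4
After 4 (insert_before(94)): list=[49, 1, 89, 94, 4, 7, 3] cursor@4
After 5 (delete_current): list=[49, 1, 89, 94, 7, 3] cursor@7
After 6 (delete_current): list=[49, 1, 89, 94, 3] cursor@3
After 7 (insert_after(74)): list=[49, 1, 89, 94, 3, 74] cursor@3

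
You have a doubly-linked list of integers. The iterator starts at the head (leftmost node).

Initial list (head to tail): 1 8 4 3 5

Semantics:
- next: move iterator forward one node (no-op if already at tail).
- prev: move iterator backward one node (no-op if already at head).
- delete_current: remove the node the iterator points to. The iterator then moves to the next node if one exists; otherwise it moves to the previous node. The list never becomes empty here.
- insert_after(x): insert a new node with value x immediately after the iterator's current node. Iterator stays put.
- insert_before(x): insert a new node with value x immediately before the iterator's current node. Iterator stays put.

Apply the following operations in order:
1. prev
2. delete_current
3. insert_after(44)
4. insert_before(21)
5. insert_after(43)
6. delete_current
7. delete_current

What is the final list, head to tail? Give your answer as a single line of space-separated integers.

After 1 (prev): list=[1, 8, 4, 3, 5] cursor@1
After 2 (delete_current): list=[8, 4, 3, 5] cursor@8
After 3 (insert_after(44)): list=[8, 44, 4, 3, 5] cursor@8
After 4 (insert_before(21)): list=[21, 8, 44, 4, 3, 5] cursor@8
After 5 (insert_after(43)): list=[21, 8, 43, 44, 4, 3, 5] cursor@8
After 6 (delete_current): list=[21, 43, 44, 4, 3, 5] cursor@43
After 7 (delete_current): list=[21, 44, 4, 3, 5] cursor@44

Answer: 21 44 4 3 5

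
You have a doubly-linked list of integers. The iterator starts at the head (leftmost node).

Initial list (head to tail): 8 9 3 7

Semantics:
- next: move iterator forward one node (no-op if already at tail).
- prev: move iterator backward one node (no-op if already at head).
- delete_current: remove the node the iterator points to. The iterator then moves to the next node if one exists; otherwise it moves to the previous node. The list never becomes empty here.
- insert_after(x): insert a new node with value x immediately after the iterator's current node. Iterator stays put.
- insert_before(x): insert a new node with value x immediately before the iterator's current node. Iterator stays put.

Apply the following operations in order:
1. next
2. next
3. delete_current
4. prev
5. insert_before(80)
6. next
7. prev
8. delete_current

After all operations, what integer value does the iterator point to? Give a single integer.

After 1 (next): list=[8, 9, 3, 7] cursor@9
After 2 (next): list=[8, 9, 3, 7] cursor@3
After 3 (delete_current): list=[8, 9, 7] cursor@7
After 4 (prev): list=[8, 9, 7] cursor@9
After 5 (insert_before(80)): list=[8, 80, 9, 7] cursor@9
After 6 (next): list=[8, 80, 9, 7] cursor@7
After 7 (prev): list=[8, 80, 9, 7] cursor@9
After 8 (delete_current): list=[8, 80, 7] cursor@7

Answer: 7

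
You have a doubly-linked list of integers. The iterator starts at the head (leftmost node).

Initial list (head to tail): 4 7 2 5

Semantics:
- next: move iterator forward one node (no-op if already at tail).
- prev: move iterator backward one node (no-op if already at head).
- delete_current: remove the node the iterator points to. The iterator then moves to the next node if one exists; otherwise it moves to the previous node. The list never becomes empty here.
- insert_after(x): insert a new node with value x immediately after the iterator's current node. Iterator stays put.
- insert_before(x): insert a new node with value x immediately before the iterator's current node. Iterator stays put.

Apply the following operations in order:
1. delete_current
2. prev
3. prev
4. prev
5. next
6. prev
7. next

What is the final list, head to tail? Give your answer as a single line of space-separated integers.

Answer: 7 2 5

Derivation:
After 1 (delete_current): list=[7, 2, 5] cursor@7
After 2 (prev): list=[7, 2, 5] cursor@7
After 3 (prev): list=[7, 2, 5] cursor@7
After 4 (prev): list=[7, 2, 5] cursor@7
After 5 (next): list=[7, 2, 5] cursor@2
After 6 (prev): list=[7, 2, 5] cursor@7
After 7 (next): list=[7, 2, 5] cursor@2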